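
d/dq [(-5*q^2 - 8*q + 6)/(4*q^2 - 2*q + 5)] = 14*(3*q^2 - 7*q - 2)/(16*q^4 - 16*q^3 + 44*q^2 - 20*q + 25)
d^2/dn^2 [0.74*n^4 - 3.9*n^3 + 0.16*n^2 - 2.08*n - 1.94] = 8.88*n^2 - 23.4*n + 0.32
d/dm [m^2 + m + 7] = 2*m + 1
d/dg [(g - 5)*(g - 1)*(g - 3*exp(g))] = -3*g^2*exp(g) + 3*g^2 + 12*g*exp(g) - 12*g + 3*exp(g) + 5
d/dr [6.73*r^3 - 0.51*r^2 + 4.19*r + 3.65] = 20.19*r^2 - 1.02*r + 4.19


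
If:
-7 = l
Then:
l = -7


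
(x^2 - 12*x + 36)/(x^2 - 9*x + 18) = (x - 6)/(x - 3)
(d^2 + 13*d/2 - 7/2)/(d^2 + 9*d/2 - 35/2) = (2*d - 1)/(2*d - 5)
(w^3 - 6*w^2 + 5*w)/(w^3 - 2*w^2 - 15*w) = (w - 1)/(w + 3)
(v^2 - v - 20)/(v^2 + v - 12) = (v - 5)/(v - 3)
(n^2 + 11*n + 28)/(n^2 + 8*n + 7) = (n + 4)/(n + 1)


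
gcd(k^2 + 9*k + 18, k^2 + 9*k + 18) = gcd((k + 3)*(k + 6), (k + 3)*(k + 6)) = k^2 + 9*k + 18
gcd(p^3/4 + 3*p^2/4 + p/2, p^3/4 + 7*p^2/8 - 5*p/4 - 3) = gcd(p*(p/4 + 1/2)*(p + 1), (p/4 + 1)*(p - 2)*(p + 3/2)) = 1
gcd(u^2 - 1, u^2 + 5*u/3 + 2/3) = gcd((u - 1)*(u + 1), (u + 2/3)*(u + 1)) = u + 1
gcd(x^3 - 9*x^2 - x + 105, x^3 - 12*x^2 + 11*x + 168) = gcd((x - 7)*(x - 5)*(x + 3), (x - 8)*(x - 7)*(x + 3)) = x^2 - 4*x - 21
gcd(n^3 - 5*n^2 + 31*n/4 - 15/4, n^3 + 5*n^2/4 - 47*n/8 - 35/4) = n - 5/2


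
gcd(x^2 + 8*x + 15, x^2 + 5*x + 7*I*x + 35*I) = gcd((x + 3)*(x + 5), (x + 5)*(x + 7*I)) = x + 5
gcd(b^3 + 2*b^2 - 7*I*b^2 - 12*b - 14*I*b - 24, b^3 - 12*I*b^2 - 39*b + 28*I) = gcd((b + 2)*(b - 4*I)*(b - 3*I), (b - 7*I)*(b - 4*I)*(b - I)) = b - 4*I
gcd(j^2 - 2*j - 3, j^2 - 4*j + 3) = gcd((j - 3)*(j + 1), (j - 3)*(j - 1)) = j - 3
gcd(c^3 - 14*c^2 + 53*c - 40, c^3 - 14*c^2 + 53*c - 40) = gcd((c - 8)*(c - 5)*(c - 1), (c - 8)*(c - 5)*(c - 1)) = c^3 - 14*c^2 + 53*c - 40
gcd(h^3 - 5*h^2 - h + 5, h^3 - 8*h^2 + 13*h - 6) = h - 1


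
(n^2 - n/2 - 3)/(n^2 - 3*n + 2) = (n + 3/2)/(n - 1)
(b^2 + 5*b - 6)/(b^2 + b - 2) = (b + 6)/(b + 2)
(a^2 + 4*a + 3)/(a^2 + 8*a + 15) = (a + 1)/(a + 5)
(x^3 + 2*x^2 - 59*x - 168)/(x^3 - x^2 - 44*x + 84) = (x^2 - 5*x - 24)/(x^2 - 8*x + 12)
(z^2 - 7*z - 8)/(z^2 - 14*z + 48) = (z + 1)/(z - 6)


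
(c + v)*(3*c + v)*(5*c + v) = 15*c^3 + 23*c^2*v + 9*c*v^2 + v^3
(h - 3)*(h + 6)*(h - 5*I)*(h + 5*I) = h^4 + 3*h^3 + 7*h^2 + 75*h - 450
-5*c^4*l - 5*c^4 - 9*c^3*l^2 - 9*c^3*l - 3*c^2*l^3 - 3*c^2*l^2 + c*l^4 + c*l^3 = (-5*c + l)*(c + l)^2*(c*l + c)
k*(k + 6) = k^2 + 6*k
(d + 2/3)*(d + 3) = d^2 + 11*d/3 + 2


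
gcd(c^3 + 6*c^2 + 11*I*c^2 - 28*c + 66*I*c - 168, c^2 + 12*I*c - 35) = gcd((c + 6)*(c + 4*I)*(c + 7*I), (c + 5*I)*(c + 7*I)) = c + 7*I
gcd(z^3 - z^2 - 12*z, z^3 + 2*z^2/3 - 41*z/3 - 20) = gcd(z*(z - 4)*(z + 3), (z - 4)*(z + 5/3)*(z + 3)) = z^2 - z - 12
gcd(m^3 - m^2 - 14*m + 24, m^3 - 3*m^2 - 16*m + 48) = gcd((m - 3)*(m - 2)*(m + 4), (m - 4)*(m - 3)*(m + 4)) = m^2 + m - 12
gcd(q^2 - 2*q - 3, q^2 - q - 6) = q - 3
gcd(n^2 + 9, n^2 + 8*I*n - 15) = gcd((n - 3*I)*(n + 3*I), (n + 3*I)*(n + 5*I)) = n + 3*I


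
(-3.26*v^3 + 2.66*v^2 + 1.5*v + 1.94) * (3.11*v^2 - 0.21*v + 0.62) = -10.1386*v^5 + 8.9572*v^4 + 2.0852*v^3 + 7.3676*v^2 + 0.5226*v + 1.2028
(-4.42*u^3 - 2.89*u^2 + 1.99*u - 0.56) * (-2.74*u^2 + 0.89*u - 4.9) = 12.1108*u^5 + 3.9848*u^4 + 13.6333*u^3 + 17.4665*u^2 - 10.2494*u + 2.744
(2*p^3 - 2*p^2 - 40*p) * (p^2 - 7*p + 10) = 2*p^5 - 16*p^4 - 6*p^3 + 260*p^2 - 400*p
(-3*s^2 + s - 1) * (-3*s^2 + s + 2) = 9*s^4 - 6*s^3 - 2*s^2 + s - 2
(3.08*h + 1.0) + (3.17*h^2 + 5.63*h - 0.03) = 3.17*h^2 + 8.71*h + 0.97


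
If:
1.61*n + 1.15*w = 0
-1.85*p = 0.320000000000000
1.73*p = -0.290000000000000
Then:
No Solution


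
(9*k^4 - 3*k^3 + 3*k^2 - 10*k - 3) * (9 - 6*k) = -54*k^5 + 99*k^4 - 45*k^3 + 87*k^2 - 72*k - 27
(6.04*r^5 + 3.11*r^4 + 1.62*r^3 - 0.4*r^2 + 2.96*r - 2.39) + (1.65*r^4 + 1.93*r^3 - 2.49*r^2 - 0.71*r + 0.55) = 6.04*r^5 + 4.76*r^4 + 3.55*r^3 - 2.89*r^2 + 2.25*r - 1.84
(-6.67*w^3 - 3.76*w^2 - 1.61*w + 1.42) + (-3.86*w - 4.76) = -6.67*w^3 - 3.76*w^2 - 5.47*w - 3.34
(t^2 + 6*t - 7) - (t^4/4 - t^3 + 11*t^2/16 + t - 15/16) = -t^4/4 + t^3 + 5*t^2/16 + 5*t - 97/16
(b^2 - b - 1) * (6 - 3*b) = -3*b^3 + 9*b^2 - 3*b - 6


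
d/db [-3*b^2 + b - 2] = 1 - 6*b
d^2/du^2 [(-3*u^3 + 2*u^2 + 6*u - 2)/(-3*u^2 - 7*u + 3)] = 2*(162*u^3 - 189*u^2 + 45*u - 28)/(27*u^6 + 189*u^5 + 360*u^4 - 35*u^3 - 360*u^2 + 189*u - 27)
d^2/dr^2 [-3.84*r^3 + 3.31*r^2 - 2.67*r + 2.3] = 6.62 - 23.04*r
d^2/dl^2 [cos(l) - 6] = -cos(l)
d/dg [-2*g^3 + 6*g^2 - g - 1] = -6*g^2 + 12*g - 1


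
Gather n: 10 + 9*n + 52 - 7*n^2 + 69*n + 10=-7*n^2 + 78*n + 72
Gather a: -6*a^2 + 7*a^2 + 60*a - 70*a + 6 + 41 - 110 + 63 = a^2 - 10*a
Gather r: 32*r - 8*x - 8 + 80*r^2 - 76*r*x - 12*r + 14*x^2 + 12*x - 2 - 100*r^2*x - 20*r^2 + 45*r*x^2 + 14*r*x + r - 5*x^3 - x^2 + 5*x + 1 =r^2*(60 - 100*x) + r*(45*x^2 - 62*x + 21) - 5*x^3 + 13*x^2 + 9*x - 9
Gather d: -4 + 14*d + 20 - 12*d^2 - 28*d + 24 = -12*d^2 - 14*d + 40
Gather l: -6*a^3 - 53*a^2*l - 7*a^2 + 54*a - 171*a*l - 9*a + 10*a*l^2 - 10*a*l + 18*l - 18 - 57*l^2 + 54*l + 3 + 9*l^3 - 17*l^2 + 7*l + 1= -6*a^3 - 7*a^2 + 45*a + 9*l^3 + l^2*(10*a - 74) + l*(-53*a^2 - 181*a + 79) - 14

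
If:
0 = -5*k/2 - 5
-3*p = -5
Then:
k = -2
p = 5/3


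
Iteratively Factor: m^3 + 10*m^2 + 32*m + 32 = (m + 4)*(m^2 + 6*m + 8) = (m + 2)*(m + 4)*(m + 4)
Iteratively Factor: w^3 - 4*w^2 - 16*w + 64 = (w - 4)*(w^2 - 16) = (w - 4)^2*(w + 4)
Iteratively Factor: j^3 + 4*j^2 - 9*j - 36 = (j + 4)*(j^2 - 9) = (j - 3)*(j + 4)*(j + 3)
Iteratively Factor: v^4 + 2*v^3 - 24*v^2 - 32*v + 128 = (v + 4)*(v^3 - 2*v^2 - 16*v + 32) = (v - 2)*(v + 4)*(v^2 - 16) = (v - 2)*(v + 4)^2*(v - 4)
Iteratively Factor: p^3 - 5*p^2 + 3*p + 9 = (p - 3)*(p^2 - 2*p - 3) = (p - 3)^2*(p + 1)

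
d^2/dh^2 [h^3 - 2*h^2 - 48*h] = 6*h - 4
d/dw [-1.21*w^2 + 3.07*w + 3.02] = 3.07 - 2.42*w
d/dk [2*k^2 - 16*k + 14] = 4*k - 16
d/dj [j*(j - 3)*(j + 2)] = 3*j^2 - 2*j - 6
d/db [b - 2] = 1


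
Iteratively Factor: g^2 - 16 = (g - 4)*(g + 4)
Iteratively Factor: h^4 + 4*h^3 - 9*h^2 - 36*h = (h - 3)*(h^3 + 7*h^2 + 12*h) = h*(h - 3)*(h^2 + 7*h + 12) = h*(h - 3)*(h + 4)*(h + 3)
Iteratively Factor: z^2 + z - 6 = (z - 2)*(z + 3)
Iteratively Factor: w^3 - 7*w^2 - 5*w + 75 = (w + 3)*(w^2 - 10*w + 25) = (w - 5)*(w + 3)*(w - 5)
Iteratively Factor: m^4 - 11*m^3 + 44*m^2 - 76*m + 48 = (m - 2)*(m^3 - 9*m^2 + 26*m - 24) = (m - 2)^2*(m^2 - 7*m + 12) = (m - 4)*(m - 2)^2*(m - 3)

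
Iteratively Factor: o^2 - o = (o)*(o - 1)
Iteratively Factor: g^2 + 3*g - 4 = (g + 4)*(g - 1)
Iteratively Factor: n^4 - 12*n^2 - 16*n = (n + 2)*(n^3 - 2*n^2 - 8*n) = (n - 4)*(n + 2)*(n^2 + 2*n) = n*(n - 4)*(n + 2)*(n + 2)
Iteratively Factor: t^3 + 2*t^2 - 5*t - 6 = (t + 1)*(t^2 + t - 6) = (t - 2)*(t + 1)*(t + 3)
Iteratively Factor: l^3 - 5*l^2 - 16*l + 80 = (l - 4)*(l^2 - l - 20) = (l - 5)*(l - 4)*(l + 4)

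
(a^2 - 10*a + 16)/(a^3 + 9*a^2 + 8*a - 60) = (a - 8)/(a^2 + 11*a + 30)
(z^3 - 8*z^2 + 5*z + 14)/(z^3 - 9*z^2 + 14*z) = (z + 1)/z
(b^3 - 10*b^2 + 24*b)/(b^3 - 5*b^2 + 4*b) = (b - 6)/(b - 1)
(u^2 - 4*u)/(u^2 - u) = (u - 4)/(u - 1)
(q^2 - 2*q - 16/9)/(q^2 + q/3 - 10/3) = (9*q^2 - 18*q - 16)/(3*(3*q^2 + q - 10))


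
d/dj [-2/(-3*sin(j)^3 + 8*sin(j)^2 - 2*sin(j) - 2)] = 2*(-9*sin(j)^2 + 16*sin(j) - 2)*cos(j)/(3*sin(j)^3 - 8*sin(j)^2 + 2*sin(j) + 2)^2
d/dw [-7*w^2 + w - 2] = 1 - 14*w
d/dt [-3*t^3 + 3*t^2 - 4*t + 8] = -9*t^2 + 6*t - 4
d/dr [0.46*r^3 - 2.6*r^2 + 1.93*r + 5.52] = 1.38*r^2 - 5.2*r + 1.93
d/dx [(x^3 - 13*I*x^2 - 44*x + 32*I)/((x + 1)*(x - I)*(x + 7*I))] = (x^2*(1 + 19*I) + x*(64 + 14*I) + 116 + 224*I)/(x^4 + x^3*(2 + 14*I) + x^2*(-48 + 28*I) + x*(-98 + 14*I) - 49)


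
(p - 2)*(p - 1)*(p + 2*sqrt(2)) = p^3 - 3*p^2 + 2*sqrt(2)*p^2 - 6*sqrt(2)*p + 2*p + 4*sqrt(2)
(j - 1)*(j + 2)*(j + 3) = j^3 + 4*j^2 + j - 6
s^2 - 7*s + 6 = (s - 6)*(s - 1)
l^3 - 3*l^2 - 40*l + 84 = (l - 7)*(l - 2)*(l + 6)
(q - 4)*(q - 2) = q^2 - 6*q + 8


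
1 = 1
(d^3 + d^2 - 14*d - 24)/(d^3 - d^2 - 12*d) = (d + 2)/d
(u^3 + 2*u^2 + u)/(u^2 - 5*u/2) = 2*(u^2 + 2*u + 1)/(2*u - 5)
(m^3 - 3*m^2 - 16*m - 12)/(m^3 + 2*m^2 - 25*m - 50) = (m^2 - 5*m - 6)/(m^2 - 25)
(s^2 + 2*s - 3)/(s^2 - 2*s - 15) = (s - 1)/(s - 5)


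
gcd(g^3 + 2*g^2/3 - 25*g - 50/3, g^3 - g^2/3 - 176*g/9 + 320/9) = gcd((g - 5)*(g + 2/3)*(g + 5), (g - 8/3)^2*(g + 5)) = g + 5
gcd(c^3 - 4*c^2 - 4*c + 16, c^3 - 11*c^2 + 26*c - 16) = c - 2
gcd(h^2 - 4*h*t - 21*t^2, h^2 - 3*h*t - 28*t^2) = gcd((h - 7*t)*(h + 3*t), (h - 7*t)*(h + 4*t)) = -h + 7*t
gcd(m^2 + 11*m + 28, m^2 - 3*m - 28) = m + 4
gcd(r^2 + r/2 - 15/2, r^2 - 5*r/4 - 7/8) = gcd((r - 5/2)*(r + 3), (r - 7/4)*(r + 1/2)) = 1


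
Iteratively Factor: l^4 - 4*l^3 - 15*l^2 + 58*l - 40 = (l + 4)*(l^3 - 8*l^2 + 17*l - 10) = (l - 1)*(l + 4)*(l^2 - 7*l + 10) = (l - 2)*(l - 1)*(l + 4)*(l - 5)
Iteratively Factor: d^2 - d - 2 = (d + 1)*(d - 2)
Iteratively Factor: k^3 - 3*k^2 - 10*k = (k + 2)*(k^2 - 5*k) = k*(k + 2)*(k - 5)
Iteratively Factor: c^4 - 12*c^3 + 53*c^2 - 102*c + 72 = (c - 3)*(c^3 - 9*c^2 + 26*c - 24) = (c - 3)^2*(c^2 - 6*c + 8) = (c - 4)*(c - 3)^2*(c - 2)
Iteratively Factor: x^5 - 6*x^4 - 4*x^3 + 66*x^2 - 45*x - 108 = (x - 4)*(x^4 - 2*x^3 - 12*x^2 + 18*x + 27) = (x - 4)*(x - 3)*(x^3 + x^2 - 9*x - 9) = (x - 4)*(x - 3)^2*(x^2 + 4*x + 3) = (x - 4)*(x - 3)^2*(x + 1)*(x + 3)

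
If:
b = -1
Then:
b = -1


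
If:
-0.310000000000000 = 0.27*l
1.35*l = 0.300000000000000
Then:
No Solution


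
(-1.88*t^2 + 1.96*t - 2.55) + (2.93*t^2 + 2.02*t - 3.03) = 1.05*t^2 + 3.98*t - 5.58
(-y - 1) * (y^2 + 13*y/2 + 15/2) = -y^3 - 15*y^2/2 - 14*y - 15/2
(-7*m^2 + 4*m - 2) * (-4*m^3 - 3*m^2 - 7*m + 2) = 28*m^5 + 5*m^4 + 45*m^3 - 36*m^2 + 22*m - 4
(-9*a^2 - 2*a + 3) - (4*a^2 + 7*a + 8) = -13*a^2 - 9*a - 5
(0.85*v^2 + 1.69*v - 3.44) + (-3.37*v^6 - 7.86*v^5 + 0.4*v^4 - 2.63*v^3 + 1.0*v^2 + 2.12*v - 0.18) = -3.37*v^6 - 7.86*v^5 + 0.4*v^4 - 2.63*v^3 + 1.85*v^2 + 3.81*v - 3.62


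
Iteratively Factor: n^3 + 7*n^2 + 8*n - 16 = (n + 4)*(n^2 + 3*n - 4) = (n - 1)*(n + 4)*(n + 4)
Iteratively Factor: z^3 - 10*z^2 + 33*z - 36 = (z - 3)*(z^2 - 7*z + 12) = (z - 4)*(z - 3)*(z - 3)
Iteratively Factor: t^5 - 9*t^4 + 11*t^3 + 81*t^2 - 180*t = (t)*(t^4 - 9*t^3 + 11*t^2 + 81*t - 180) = t*(t + 3)*(t^3 - 12*t^2 + 47*t - 60) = t*(t - 5)*(t + 3)*(t^2 - 7*t + 12) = t*(t - 5)*(t - 4)*(t + 3)*(t - 3)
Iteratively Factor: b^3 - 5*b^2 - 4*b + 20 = (b - 5)*(b^2 - 4) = (b - 5)*(b + 2)*(b - 2)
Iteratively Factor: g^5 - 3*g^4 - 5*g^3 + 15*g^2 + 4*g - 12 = (g + 2)*(g^4 - 5*g^3 + 5*g^2 + 5*g - 6) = (g - 3)*(g + 2)*(g^3 - 2*g^2 - g + 2) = (g - 3)*(g - 2)*(g + 2)*(g^2 - 1) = (g - 3)*(g - 2)*(g + 1)*(g + 2)*(g - 1)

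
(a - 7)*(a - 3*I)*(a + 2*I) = a^3 - 7*a^2 - I*a^2 + 6*a + 7*I*a - 42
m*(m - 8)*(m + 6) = m^3 - 2*m^2 - 48*m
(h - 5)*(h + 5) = h^2 - 25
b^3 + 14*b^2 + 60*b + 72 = (b + 2)*(b + 6)^2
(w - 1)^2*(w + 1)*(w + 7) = w^4 + 6*w^3 - 8*w^2 - 6*w + 7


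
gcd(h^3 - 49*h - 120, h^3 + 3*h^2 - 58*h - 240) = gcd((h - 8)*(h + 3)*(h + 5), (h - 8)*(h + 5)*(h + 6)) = h^2 - 3*h - 40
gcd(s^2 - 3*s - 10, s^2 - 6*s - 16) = s + 2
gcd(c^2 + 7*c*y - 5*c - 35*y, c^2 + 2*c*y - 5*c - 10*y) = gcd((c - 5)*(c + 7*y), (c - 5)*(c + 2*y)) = c - 5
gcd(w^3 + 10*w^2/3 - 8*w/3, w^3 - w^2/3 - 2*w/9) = w^2 - 2*w/3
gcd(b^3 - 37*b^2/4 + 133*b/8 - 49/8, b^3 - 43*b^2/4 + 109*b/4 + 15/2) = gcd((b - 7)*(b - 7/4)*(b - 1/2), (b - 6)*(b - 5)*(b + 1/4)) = 1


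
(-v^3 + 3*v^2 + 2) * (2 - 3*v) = 3*v^4 - 11*v^3 + 6*v^2 - 6*v + 4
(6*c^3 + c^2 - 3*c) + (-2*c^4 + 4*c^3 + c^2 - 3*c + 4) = -2*c^4 + 10*c^3 + 2*c^2 - 6*c + 4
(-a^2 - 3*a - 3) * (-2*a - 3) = 2*a^3 + 9*a^2 + 15*a + 9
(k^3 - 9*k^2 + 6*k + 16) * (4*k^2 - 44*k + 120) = 4*k^5 - 80*k^4 + 540*k^3 - 1280*k^2 + 16*k + 1920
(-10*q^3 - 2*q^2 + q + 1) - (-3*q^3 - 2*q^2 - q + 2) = -7*q^3 + 2*q - 1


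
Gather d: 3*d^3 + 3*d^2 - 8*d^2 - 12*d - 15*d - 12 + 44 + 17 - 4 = 3*d^3 - 5*d^2 - 27*d + 45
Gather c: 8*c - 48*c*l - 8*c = -48*c*l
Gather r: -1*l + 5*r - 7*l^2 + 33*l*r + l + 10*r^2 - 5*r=-7*l^2 + 33*l*r + 10*r^2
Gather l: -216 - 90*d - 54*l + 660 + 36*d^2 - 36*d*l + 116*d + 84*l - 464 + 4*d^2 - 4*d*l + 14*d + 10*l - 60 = 40*d^2 + 40*d + l*(40 - 40*d) - 80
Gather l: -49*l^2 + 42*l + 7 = -49*l^2 + 42*l + 7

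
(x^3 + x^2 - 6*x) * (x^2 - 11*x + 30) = x^5 - 10*x^4 + 13*x^3 + 96*x^2 - 180*x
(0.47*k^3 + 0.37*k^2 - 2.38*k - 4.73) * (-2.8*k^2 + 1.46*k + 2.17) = -1.316*k^5 - 0.3498*k^4 + 8.2241*k^3 + 10.5721*k^2 - 12.0704*k - 10.2641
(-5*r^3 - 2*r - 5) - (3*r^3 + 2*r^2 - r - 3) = -8*r^3 - 2*r^2 - r - 2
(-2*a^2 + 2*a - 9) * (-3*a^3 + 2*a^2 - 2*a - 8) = 6*a^5 - 10*a^4 + 35*a^3 - 6*a^2 + 2*a + 72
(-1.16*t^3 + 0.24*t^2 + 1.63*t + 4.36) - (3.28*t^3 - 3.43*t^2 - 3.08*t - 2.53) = -4.44*t^3 + 3.67*t^2 + 4.71*t + 6.89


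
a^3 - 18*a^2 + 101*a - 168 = (a - 8)*(a - 7)*(a - 3)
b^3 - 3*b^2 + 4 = (b - 2)^2*(b + 1)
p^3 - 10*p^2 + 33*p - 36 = (p - 4)*(p - 3)^2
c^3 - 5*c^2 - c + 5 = (c - 5)*(c - 1)*(c + 1)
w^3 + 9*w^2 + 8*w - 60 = (w - 2)*(w + 5)*(w + 6)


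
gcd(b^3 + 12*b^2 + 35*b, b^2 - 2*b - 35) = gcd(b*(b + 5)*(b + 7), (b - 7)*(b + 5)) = b + 5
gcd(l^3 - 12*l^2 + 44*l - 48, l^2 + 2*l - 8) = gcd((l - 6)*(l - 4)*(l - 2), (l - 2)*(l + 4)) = l - 2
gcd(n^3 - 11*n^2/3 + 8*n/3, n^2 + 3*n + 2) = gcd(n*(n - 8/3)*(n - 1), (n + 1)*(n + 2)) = 1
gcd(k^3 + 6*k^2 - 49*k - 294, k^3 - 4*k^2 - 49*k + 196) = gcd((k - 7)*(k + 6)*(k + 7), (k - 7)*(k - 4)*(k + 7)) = k^2 - 49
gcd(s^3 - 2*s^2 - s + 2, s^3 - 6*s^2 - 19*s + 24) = s - 1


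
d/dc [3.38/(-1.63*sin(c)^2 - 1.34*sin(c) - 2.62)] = (11.0188*sin(c) + 4.5292)*cos(c)/(1.63*sin(c)^2 + 1.34*sin(c) + 2.62)^2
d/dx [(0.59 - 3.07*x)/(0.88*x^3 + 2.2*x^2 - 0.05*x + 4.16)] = (5.4032*x^3 + 5.1964*x^2 - 2.596*x - 12.7417)/(0.7744*x^6 + 3.872*x^5 + 4.752*x^4 + 7.1016*x^3 + 18.3065*x^2 - 0.416*x + 17.3056)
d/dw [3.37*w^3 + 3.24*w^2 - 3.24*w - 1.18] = 10.11*w^2 + 6.48*w - 3.24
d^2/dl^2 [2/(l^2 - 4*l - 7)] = 4*(l^2 - 4*l - 4*(l - 2)^2 - 7)/(-l^2 + 4*l + 7)^3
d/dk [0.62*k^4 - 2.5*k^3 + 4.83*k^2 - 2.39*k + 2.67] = 2.48*k^3 - 7.5*k^2 + 9.66*k - 2.39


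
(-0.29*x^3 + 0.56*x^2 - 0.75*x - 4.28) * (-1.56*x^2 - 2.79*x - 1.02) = 0.4524*x^5 - 0.0645000000000002*x^4 - 0.0966000000000002*x^3 + 8.1981*x^2 + 12.7062*x + 4.3656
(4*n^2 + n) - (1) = 4*n^2 + n - 1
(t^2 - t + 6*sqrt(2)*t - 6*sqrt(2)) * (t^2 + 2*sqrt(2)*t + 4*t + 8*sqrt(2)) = t^4 + 3*t^3 + 8*sqrt(2)*t^3 + 20*t^2 + 24*sqrt(2)*t^2 - 32*sqrt(2)*t + 72*t - 96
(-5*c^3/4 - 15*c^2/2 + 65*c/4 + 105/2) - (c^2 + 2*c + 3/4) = -5*c^3/4 - 17*c^2/2 + 57*c/4 + 207/4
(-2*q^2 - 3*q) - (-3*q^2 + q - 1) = q^2 - 4*q + 1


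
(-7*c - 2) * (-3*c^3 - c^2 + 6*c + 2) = 21*c^4 + 13*c^3 - 40*c^2 - 26*c - 4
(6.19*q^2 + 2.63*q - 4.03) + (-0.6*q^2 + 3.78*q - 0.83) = 5.59*q^2 + 6.41*q - 4.86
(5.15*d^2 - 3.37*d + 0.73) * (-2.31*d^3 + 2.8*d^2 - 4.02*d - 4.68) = -11.8965*d^5 + 22.2047*d^4 - 31.8253*d^3 - 8.5106*d^2 + 12.837*d - 3.4164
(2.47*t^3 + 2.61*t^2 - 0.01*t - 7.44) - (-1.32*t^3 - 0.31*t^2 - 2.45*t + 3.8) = 3.79*t^3 + 2.92*t^2 + 2.44*t - 11.24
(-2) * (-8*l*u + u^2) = 16*l*u - 2*u^2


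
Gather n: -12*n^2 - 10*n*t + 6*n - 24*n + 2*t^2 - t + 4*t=-12*n^2 + n*(-10*t - 18) + 2*t^2 + 3*t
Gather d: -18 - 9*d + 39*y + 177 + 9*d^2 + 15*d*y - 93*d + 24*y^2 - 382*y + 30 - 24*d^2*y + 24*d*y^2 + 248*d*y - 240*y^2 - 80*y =d^2*(9 - 24*y) + d*(24*y^2 + 263*y - 102) - 216*y^2 - 423*y + 189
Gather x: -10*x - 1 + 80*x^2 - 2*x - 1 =80*x^2 - 12*x - 2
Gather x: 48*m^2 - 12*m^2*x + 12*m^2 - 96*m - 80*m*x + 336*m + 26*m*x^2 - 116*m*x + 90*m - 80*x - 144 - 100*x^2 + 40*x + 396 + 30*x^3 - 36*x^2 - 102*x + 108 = 60*m^2 + 330*m + 30*x^3 + x^2*(26*m - 136) + x*(-12*m^2 - 196*m - 142) + 360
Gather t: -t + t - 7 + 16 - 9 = 0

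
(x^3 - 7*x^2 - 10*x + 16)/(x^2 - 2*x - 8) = (x^2 - 9*x + 8)/(x - 4)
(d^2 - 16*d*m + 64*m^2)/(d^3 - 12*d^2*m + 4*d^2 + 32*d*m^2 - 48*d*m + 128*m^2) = (d - 8*m)/(d^2 - 4*d*m + 4*d - 16*m)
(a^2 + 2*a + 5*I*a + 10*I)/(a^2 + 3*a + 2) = (a + 5*I)/(a + 1)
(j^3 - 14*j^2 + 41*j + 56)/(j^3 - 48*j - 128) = (j^2 - 6*j - 7)/(j^2 + 8*j + 16)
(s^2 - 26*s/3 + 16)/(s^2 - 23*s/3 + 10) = (3*s - 8)/(3*s - 5)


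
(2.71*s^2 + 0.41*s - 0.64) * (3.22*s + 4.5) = 8.7262*s^3 + 13.5152*s^2 - 0.2158*s - 2.88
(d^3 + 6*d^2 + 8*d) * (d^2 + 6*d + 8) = d^5 + 12*d^4 + 52*d^3 + 96*d^2 + 64*d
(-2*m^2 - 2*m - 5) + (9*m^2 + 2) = 7*m^2 - 2*m - 3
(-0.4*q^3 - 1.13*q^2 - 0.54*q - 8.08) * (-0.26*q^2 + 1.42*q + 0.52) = 0.104*q^5 - 0.2742*q^4 - 1.6722*q^3 + 0.7464*q^2 - 11.7544*q - 4.2016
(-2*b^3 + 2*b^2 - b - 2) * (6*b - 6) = -12*b^4 + 24*b^3 - 18*b^2 - 6*b + 12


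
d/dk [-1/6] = 0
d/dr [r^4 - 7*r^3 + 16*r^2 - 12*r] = 4*r^3 - 21*r^2 + 32*r - 12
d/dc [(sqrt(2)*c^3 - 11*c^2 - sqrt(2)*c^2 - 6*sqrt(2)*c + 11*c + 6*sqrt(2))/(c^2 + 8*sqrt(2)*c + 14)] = (sqrt(2)*c^4 + 32*c^3 - 40*sqrt(2)*c^2 - 27*c^2 - 308*c - 40*sqrt(2)*c - 84*sqrt(2) + 58)/(c^4 + 16*sqrt(2)*c^3 + 156*c^2 + 224*sqrt(2)*c + 196)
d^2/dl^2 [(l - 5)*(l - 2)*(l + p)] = 6*l + 2*p - 14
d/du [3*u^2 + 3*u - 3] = 6*u + 3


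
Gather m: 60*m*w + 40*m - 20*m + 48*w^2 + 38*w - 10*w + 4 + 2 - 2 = m*(60*w + 20) + 48*w^2 + 28*w + 4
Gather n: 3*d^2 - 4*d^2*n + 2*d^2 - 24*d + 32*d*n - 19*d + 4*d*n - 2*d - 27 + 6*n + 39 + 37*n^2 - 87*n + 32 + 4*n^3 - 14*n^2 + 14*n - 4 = 5*d^2 - 45*d + 4*n^3 + 23*n^2 + n*(-4*d^2 + 36*d - 67) + 40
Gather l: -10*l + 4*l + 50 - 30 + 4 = 24 - 6*l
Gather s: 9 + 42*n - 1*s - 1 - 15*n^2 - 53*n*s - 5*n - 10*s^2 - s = -15*n^2 + 37*n - 10*s^2 + s*(-53*n - 2) + 8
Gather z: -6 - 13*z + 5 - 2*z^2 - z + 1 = -2*z^2 - 14*z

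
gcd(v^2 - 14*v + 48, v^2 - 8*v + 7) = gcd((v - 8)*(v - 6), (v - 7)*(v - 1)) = 1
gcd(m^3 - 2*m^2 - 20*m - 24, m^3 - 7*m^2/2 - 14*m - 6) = m^2 - 4*m - 12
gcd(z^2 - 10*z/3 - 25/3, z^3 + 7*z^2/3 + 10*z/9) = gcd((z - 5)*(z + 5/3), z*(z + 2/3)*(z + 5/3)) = z + 5/3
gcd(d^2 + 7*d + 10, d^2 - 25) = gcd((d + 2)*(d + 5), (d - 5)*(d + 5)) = d + 5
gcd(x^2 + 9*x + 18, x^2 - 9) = x + 3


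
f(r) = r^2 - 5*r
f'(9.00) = 13.00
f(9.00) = 36.00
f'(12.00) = 19.00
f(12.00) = 84.00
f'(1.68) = -1.64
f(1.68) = -5.58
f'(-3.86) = -12.72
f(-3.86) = 34.20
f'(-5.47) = -15.94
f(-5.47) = 57.27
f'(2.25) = -0.50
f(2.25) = -6.19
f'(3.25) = 1.50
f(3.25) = -5.69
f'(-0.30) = -5.60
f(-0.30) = 1.59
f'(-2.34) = -9.68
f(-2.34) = 17.18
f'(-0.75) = -6.50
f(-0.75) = 4.31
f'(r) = 2*r - 5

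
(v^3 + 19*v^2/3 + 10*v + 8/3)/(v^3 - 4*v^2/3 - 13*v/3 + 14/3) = (3*v^2 + 13*v + 4)/(3*v^2 - 10*v + 7)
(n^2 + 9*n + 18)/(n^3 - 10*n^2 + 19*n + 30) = (n^2 + 9*n + 18)/(n^3 - 10*n^2 + 19*n + 30)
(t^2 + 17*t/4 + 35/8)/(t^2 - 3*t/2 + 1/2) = (8*t^2 + 34*t + 35)/(4*(2*t^2 - 3*t + 1))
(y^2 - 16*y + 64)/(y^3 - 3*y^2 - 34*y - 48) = (y - 8)/(y^2 + 5*y + 6)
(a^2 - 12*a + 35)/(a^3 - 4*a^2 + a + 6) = (a^2 - 12*a + 35)/(a^3 - 4*a^2 + a + 6)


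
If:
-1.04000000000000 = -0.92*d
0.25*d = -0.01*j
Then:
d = 1.13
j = -28.26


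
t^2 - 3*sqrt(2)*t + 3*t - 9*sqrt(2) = (t + 3)*(t - 3*sqrt(2))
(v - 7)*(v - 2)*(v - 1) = v^3 - 10*v^2 + 23*v - 14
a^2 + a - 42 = (a - 6)*(a + 7)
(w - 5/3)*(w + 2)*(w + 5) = w^3 + 16*w^2/3 - 5*w/3 - 50/3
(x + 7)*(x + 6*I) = x^2 + 7*x + 6*I*x + 42*I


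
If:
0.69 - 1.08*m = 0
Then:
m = 0.64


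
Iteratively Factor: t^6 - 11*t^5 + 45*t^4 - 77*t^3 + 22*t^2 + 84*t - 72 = (t - 3)*(t^5 - 8*t^4 + 21*t^3 - 14*t^2 - 20*t + 24) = (t - 3)*(t - 2)*(t^4 - 6*t^3 + 9*t^2 + 4*t - 12) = (t - 3)*(t - 2)^2*(t^3 - 4*t^2 + t + 6) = (t - 3)*(t - 2)^2*(t + 1)*(t^2 - 5*t + 6) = (t - 3)*(t - 2)^3*(t + 1)*(t - 3)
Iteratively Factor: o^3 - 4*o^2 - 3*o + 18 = (o - 3)*(o^2 - o - 6) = (o - 3)^2*(o + 2)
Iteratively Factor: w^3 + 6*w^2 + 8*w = (w)*(w^2 + 6*w + 8) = w*(w + 2)*(w + 4)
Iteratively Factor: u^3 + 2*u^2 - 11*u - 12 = (u + 1)*(u^2 + u - 12) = (u + 1)*(u + 4)*(u - 3)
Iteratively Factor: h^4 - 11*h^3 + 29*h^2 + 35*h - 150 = (h - 5)*(h^3 - 6*h^2 - h + 30) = (h - 5)*(h - 3)*(h^2 - 3*h - 10) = (h - 5)^2*(h - 3)*(h + 2)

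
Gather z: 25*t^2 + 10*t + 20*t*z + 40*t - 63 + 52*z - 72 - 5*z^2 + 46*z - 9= 25*t^2 + 50*t - 5*z^2 + z*(20*t + 98) - 144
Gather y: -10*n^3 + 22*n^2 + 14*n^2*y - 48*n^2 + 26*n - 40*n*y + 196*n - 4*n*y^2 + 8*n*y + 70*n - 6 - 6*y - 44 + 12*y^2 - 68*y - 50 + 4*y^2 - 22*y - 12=-10*n^3 - 26*n^2 + 292*n + y^2*(16 - 4*n) + y*(14*n^2 - 32*n - 96) - 112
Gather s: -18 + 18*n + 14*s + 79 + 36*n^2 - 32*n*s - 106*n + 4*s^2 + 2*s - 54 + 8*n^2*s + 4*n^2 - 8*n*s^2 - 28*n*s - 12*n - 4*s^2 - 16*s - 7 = 40*n^2 - 8*n*s^2 - 100*n + s*(8*n^2 - 60*n)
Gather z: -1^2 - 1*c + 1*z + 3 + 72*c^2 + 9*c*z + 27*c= 72*c^2 + 26*c + z*(9*c + 1) + 2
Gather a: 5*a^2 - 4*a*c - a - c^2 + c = 5*a^2 + a*(-4*c - 1) - c^2 + c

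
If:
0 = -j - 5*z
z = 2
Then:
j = -10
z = 2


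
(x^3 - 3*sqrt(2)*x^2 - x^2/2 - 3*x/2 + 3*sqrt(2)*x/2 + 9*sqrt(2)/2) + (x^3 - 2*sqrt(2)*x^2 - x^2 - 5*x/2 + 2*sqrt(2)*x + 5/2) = 2*x^3 - 5*sqrt(2)*x^2 - 3*x^2/2 - 4*x + 7*sqrt(2)*x/2 + 5/2 + 9*sqrt(2)/2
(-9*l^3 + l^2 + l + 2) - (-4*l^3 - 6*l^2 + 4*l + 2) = -5*l^3 + 7*l^2 - 3*l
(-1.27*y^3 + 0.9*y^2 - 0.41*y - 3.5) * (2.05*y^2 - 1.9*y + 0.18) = -2.6035*y^5 + 4.258*y^4 - 2.7791*y^3 - 6.234*y^2 + 6.5762*y - 0.63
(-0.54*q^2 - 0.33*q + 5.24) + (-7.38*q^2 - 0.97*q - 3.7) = -7.92*q^2 - 1.3*q + 1.54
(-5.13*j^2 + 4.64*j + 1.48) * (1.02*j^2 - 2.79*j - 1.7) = -5.2326*j^4 + 19.0455*j^3 - 2.715*j^2 - 12.0172*j - 2.516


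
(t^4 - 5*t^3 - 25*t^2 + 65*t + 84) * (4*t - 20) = 4*t^5 - 40*t^4 + 760*t^2 - 964*t - 1680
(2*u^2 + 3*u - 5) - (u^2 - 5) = u^2 + 3*u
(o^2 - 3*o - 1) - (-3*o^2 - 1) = 4*o^2 - 3*o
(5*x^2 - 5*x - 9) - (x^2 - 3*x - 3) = 4*x^2 - 2*x - 6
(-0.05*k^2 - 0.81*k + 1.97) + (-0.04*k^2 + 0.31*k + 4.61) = -0.09*k^2 - 0.5*k + 6.58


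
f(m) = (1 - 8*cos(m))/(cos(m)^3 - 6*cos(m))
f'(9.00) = 0.16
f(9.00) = 1.76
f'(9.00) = 0.16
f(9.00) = 1.76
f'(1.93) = -1.08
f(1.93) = 1.85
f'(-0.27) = 0.20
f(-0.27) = 1.37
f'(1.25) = -1.70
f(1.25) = 0.82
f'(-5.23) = -0.77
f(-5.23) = 1.04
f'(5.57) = 0.44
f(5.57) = 1.23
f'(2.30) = 0.00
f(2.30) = 1.71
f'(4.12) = 0.19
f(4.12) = 1.72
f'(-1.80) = 3.02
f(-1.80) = 2.08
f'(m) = (1 - 8*cos(m))*(3*sin(m)*cos(m)^2 - 6*sin(m))/(cos(m)^3 - 6*cos(m))^2 + 8*sin(m)/(cos(m)^3 - 6*cos(m)) = (-16*cos(m)^3 + 3*cos(m)^2 - 6)*sin(m)/((sin(m)^2 + 5)^2*cos(m)^2)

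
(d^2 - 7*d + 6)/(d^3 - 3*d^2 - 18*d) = (d - 1)/(d*(d + 3))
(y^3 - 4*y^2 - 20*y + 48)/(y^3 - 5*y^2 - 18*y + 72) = (y - 2)/(y - 3)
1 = 1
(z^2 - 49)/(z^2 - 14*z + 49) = (z + 7)/(z - 7)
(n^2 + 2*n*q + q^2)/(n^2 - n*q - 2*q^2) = (-n - q)/(-n + 2*q)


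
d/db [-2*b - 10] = -2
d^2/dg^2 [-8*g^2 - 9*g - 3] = -16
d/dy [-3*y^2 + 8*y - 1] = 8 - 6*y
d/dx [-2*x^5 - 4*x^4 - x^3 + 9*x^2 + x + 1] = -10*x^4 - 16*x^3 - 3*x^2 + 18*x + 1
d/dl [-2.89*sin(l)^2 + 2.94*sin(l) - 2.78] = (2.94 - 5.78*sin(l))*cos(l)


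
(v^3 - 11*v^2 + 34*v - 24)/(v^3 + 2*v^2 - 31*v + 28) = (v - 6)/(v + 7)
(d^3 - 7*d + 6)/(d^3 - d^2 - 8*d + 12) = (d - 1)/(d - 2)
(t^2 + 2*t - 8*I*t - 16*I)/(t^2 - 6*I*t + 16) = (t + 2)/(t + 2*I)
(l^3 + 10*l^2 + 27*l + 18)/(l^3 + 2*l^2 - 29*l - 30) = (l + 3)/(l - 5)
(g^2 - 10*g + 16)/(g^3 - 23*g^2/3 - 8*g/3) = 3*(g - 2)/(g*(3*g + 1))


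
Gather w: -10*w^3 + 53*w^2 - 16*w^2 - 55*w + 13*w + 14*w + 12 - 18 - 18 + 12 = -10*w^3 + 37*w^2 - 28*w - 12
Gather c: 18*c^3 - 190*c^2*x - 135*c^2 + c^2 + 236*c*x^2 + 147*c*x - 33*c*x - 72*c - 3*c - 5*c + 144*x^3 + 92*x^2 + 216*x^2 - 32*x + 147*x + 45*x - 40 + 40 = 18*c^3 + c^2*(-190*x - 134) + c*(236*x^2 + 114*x - 80) + 144*x^3 + 308*x^2 + 160*x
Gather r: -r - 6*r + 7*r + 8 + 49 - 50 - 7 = 0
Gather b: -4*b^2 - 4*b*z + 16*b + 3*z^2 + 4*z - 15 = -4*b^2 + b*(16 - 4*z) + 3*z^2 + 4*z - 15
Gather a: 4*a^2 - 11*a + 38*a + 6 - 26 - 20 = 4*a^2 + 27*a - 40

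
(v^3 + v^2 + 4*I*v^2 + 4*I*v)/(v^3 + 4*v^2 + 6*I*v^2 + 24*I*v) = (v^2 + v*(1 + 4*I) + 4*I)/(v^2 + v*(4 + 6*I) + 24*I)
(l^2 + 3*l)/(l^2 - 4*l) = (l + 3)/(l - 4)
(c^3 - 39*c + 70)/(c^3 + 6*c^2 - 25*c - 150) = (c^2 + 5*c - 14)/(c^2 + 11*c + 30)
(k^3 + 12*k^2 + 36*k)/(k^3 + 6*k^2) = (k + 6)/k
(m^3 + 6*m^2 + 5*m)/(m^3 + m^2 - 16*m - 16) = m*(m + 5)/(m^2 - 16)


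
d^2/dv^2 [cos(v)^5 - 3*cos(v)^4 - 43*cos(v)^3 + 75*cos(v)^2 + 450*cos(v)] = -25*cos(v)^5 + 48*cos(v)^4 + 407*cos(v)^3 - 336*cos(v)^2 - 708*cos(v) + 150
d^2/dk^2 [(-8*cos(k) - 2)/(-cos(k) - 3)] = 22*(cos(k)^2 - 3*cos(k) - 2)/(cos(k) + 3)^3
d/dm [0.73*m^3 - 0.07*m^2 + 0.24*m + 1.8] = 2.19*m^2 - 0.14*m + 0.24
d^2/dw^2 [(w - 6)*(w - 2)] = 2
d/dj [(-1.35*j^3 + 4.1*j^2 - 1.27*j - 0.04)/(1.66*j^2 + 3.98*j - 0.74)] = (-2.241*j^4 - 10.746*j^3 + 21.4232*j^2 - 5.9352*j + 1.099)/(2.7556*j^4 + 13.2136*j^3 + 13.3836*j^2 - 5.8904*j + 0.5476)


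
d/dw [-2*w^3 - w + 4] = -6*w^2 - 1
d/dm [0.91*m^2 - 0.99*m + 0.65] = 1.82*m - 0.99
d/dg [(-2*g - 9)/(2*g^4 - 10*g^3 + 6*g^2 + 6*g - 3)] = 2*(6*g^4 + 16*g^3 - 129*g^2 + 54*g + 30)/(4*g^8 - 40*g^7 + 124*g^6 - 96*g^5 - 96*g^4 + 132*g^3 - 36*g + 9)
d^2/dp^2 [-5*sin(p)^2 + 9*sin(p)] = -9*sin(p) - 10*cos(2*p)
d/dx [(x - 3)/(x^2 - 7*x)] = (-x^2 + 6*x - 21)/(x^2*(x^2 - 14*x + 49))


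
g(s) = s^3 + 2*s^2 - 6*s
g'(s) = 3*s^2 + 4*s - 6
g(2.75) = 19.42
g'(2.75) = 27.69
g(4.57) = 109.79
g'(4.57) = 74.93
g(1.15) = -2.73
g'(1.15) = 2.57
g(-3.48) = 2.96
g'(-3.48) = 16.41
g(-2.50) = 11.88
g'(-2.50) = 2.75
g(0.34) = -1.77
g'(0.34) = -4.29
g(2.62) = 15.99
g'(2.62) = 25.07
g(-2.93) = 9.60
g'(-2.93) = 8.03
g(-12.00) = -1368.00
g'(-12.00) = 378.00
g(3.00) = 27.00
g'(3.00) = 33.00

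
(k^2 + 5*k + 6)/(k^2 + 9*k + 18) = (k + 2)/(k + 6)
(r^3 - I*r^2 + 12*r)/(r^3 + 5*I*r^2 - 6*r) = (r - 4*I)/(r + 2*I)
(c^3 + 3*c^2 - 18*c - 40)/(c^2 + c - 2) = (c^2 + c - 20)/(c - 1)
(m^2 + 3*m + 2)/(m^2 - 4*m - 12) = (m + 1)/(m - 6)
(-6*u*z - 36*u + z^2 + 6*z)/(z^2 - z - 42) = (-6*u + z)/(z - 7)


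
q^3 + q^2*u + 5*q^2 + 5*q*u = q*(q + 5)*(q + u)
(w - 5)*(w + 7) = w^2 + 2*w - 35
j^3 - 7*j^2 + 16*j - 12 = (j - 3)*(j - 2)^2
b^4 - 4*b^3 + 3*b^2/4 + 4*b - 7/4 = (b - 7/2)*(b - 1)*(b - 1/2)*(b + 1)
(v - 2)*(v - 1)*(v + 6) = v^3 + 3*v^2 - 16*v + 12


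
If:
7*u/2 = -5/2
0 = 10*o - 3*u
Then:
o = -3/14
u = -5/7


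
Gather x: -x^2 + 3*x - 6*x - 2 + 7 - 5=-x^2 - 3*x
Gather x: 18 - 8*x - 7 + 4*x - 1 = 10 - 4*x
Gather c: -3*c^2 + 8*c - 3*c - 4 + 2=-3*c^2 + 5*c - 2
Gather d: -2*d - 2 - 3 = -2*d - 5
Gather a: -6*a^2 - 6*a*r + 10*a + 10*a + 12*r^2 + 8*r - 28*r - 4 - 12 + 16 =-6*a^2 + a*(20 - 6*r) + 12*r^2 - 20*r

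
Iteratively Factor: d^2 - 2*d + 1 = (d - 1)*(d - 1)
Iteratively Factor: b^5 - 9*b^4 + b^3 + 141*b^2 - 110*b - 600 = (b + 3)*(b^4 - 12*b^3 + 37*b^2 + 30*b - 200) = (b + 2)*(b + 3)*(b^3 - 14*b^2 + 65*b - 100) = (b - 5)*(b + 2)*(b + 3)*(b^2 - 9*b + 20) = (b - 5)*(b - 4)*(b + 2)*(b + 3)*(b - 5)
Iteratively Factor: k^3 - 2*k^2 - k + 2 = (k - 1)*(k^2 - k - 2) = (k - 2)*(k - 1)*(k + 1)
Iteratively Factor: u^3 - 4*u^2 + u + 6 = (u + 1)*(u^2 - 5*u + 6) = (u - 2)*(u + 1)*(u - 3)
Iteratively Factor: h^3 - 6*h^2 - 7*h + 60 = (h - 4)*(h^2 - 2*h - 15) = (h - 4)*(h + 3)*(h - 5)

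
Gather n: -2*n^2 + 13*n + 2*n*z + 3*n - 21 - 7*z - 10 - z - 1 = -2*n^2 + n*(2*z + 16) - 8*z - 32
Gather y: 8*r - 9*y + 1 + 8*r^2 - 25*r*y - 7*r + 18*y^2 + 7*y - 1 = 8*r^2 + r + 18*y^2 + y*(-25*r - 2)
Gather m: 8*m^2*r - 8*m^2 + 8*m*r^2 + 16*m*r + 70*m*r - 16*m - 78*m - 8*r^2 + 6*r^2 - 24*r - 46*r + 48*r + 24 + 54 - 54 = m^2*(8*r - 8) + m*(8*r^2 + 86*r - 94) - 2*r^2 - 22*r + 24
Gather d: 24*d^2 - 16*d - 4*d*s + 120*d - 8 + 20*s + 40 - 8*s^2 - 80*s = 24*d^2 + d*(104 - 4*s) - 8*s^2 - 60*s + 32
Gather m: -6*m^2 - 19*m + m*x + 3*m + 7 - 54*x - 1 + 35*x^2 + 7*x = -6*m^2 + m*(x - 16) + 35*x^2 - 47*x + 6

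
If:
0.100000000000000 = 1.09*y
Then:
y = 0.09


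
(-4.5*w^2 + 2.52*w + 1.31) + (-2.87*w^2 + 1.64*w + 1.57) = -7.37*w^2 + 4.16*w + 2.88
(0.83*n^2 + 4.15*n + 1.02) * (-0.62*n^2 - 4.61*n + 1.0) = -0.5146*n^4 - 6.3993*n^3 - 18.9339*n^2 - 0.5522*n + 1.02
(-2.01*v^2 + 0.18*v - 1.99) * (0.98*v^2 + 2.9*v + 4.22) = -1.9698*v^4 - 5.6526*v^3 - 9.9104*v^2 - 5.0114*v - 8.3978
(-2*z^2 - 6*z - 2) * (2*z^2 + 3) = -4*z^4 - 12*z^3 - 10*z^2 - 18*z - 6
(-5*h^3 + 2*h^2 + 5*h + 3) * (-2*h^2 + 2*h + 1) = 10*h^5 - 14*h^4 - 11*h^3 + 6*h^2 + 11*h + 3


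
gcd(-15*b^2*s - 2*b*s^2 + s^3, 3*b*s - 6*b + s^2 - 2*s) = 3*b + s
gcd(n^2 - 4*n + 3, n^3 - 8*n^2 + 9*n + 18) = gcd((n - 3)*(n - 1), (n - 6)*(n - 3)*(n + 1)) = n - 3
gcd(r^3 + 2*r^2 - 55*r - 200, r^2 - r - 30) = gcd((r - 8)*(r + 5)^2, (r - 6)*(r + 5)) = r + 5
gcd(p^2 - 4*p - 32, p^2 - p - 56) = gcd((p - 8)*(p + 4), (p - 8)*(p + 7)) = p - 8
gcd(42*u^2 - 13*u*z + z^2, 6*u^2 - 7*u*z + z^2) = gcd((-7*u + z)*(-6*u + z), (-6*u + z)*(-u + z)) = -6*u + z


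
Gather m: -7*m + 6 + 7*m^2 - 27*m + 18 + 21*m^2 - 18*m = 28*m^2 - 52*m + 24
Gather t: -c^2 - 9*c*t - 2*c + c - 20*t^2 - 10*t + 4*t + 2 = -c^2 - c - 20*t^2 + t*(-9*c - 6) + 2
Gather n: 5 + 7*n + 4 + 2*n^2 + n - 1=2*n^2 + 8*n + 8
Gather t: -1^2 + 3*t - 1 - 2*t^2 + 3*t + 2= -2*t^2 + 6*t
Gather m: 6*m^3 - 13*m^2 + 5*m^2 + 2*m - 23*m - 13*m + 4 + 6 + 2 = 6*m^3 - 8*m^2 - 34*m + 12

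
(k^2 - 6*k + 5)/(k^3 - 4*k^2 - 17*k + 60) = (k - 1)/(k^2 + k - 12)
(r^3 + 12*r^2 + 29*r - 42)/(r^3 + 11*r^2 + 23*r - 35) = (r + 6)/(r + 5)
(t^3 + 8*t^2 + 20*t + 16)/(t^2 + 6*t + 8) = t + 2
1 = 1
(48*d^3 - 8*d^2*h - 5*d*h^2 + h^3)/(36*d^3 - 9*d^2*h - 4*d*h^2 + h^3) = (4*d - h)/(3*d - h)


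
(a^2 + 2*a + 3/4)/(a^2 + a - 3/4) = (2*a + 1)/(2*a - 1)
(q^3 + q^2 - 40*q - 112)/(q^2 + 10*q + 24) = (q^2 - 3*q - 28)/(q + 6)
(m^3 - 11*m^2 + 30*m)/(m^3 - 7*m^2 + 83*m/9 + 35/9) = 9*m*(m - 6)/(9*m^2 - 18*m - 7)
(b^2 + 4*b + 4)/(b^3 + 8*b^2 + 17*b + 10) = (b + 2)/(b^2 + 6*b + 5)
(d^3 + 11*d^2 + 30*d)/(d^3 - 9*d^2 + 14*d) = (d^2 + 11*d + 30)/(d^2 - 9*d + 14)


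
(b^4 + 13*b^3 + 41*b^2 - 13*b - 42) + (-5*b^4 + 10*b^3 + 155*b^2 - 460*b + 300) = -4*b^4 + 23*b^3 + 196*b^2 - 473*b + 258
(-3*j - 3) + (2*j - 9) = -j - 12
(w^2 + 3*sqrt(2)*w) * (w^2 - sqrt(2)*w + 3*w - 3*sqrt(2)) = w^4 + 2*sqrt(2)*w^3 + 3*w^3 - 6*w^2 + 6*sqrt(2)*w^2 - 18*w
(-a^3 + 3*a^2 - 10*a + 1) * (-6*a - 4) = 6*a^4 - 14*a^3 + 48*a^2 + 34*a - 4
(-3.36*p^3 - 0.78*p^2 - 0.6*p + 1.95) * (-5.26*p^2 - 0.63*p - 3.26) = 17.6736*p^5 + 6.2196*p^4 + 14.601*p^3 - 7.3362*p^2 + 0.7275*p - 6.357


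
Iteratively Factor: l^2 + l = (l)*(l + 1)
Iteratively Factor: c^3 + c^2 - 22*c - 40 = (c - 5)*(c^2 + 6*c + 8) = (c - 5)*(c + 4)*(c + 2)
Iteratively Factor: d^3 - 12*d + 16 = (d + 4)*(d^2 - 4*d + 4) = (d - 2)*(d + 4)*(d - 2)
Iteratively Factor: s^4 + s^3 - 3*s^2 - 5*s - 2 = (s - 2)*(s^3 + 3*s^2 + 3*s + 1) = (s - 2)*(s + 1)*(s^2 + 2*s + 1) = (s - 2)*(s + 1)^2*(s + 1)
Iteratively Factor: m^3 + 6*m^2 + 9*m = (m)*(m^2 + 6*m + 9) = m*(m + 3)*(m + 3)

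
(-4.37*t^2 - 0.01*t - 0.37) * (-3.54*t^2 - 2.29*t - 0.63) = 15.4698*t^4 + 10.0427*t^3 + 4.0858*t^2 + 0.8536*t + 0.2331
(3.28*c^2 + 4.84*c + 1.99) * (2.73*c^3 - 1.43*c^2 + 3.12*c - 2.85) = 8.9544*c^5 + 8.5228*c^4 + 8.7451*c^3 + 2.9071*c^2 - 7.5852*c - 5.6715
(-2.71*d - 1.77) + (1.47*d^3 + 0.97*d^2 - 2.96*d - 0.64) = 1.47*d^3 + 0.97*d^2 - 5.67*d - 2.41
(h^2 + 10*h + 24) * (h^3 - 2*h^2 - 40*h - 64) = h^5 + 8*h^4 - 36*h^3 - 512*h^2 - 1600*h - 1536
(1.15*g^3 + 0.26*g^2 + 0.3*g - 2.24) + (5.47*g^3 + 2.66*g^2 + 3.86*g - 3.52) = 6.62*g^3 + 2.92*g^2 + 4.16*g - 5.76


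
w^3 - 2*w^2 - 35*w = w*(w - 7)*(w + 5)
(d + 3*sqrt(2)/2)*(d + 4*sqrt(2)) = d^2 + 11*sqrt(2)*d/2 + 12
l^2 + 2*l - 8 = (l - 2)*(l + 4)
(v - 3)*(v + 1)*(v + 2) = v^3 - 7*v - 6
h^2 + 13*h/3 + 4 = (h + 4/3)*(h + 3)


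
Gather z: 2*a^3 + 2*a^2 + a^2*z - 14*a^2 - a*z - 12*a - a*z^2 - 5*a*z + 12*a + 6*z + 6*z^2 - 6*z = 2*a^3 - 12*a^2 + z^2*(6 - a) + z*(a^2 - 6*a)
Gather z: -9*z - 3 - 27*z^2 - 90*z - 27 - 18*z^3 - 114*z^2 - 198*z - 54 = -18*z^3 - 141*z^2 - 297*z - 84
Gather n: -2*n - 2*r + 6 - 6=-2*n - 2*r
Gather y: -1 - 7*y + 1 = -7*y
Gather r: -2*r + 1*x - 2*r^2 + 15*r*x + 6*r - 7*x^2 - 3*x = -2*r^2 + r*(15*x + 4) - 7*x^2 - 2*x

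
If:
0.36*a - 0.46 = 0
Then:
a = 1.28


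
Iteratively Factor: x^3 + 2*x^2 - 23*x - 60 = (x + 3)*(x^2 - x - 20) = (x + 3)*(x + 4)*(x - 5)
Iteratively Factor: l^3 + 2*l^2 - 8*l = (l + 4)*(l^2 - 2*l) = l*(l + 4)*(l - 2)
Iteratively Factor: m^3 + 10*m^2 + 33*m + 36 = (m + 3)*(m^2 + 7*m + 12) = (m + 3)*(m + 4)*(m + 3)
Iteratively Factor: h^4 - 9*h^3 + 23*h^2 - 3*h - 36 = (h - 3)*(h^3 - 6*h^2 + 5*h + 12) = (h - 3)^2*(h^2 - 3*h - 4) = (h - 3)^2*(h + 1)*(h - 4)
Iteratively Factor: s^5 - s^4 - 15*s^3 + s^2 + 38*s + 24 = (s - 4)*(s^4 + 3*s^3 - 3*s^2 - 11*s - 6) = (s - 4)*(s + 1)*(s^3 + 2*s^2 - 5*s - 6) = (s - 4)*(s + 1)^2*(s^2 + s - 6) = (s - 4)*(s + 1)^2*(s + 3)*(s - 2)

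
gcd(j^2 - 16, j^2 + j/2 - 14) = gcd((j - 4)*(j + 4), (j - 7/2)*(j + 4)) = j + 4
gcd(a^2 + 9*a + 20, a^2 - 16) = a + 4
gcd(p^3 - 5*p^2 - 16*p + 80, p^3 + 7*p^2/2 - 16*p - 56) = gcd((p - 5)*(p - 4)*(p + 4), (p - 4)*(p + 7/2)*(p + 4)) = p^2 - 16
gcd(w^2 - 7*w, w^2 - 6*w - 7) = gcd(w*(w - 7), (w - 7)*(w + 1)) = w - 7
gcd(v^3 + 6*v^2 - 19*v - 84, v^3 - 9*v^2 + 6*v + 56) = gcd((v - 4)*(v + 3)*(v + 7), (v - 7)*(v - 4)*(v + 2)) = v - 4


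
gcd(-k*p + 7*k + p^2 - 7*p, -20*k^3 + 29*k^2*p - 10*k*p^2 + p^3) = -k + p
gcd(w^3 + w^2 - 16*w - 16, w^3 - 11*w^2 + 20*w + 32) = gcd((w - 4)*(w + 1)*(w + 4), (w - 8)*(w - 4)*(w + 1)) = w^2 - 3*w - 4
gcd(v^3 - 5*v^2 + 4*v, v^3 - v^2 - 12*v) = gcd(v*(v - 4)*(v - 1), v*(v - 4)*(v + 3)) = v^2 - 4*v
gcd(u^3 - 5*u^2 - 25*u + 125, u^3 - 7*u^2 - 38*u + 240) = u - 5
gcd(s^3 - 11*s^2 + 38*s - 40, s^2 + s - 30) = s - 5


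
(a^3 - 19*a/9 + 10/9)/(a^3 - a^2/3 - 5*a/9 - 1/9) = (9*a^2 + 9*a - 10)/(9*a^2 + 6*a + 1)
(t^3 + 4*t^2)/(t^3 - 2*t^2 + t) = t*(t + 4)/(t^2 - 2*t + 1)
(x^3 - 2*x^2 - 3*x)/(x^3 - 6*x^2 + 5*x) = (x^2 - 2*x - 3)/(x^2 - 6*x + 5)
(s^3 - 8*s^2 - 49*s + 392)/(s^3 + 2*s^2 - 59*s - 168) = (s - 7)/(s + 3)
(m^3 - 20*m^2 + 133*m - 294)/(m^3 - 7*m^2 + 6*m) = (m^2 - 14*m + 49)/(m*(m - 1))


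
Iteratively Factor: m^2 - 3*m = (m - 3)*(m)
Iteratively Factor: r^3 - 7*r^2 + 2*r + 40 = (r - 4)*(r^2 - 3*r - 10) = (r - 5)*(r - 4)*(r + 2)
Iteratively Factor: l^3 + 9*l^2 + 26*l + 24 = (l + 3)*(l^2 + 6*l + 8) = (l + 2)*(l + 3)*(l + 4)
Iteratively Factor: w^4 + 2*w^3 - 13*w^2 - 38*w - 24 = (w + 3)*(w^3 - w^2 - 10*w - 8) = (w - 4)*(w + 3)*(w^2 + 3*w + 2) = (w - 4)*(w + 1)*(w + 3)*(w + 2)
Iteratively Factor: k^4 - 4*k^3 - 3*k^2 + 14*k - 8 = (k - 4)*(k^3 - 3*k + 2) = (k - 4)*(k - 1)*(k^2 + k - 2) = (k - 4)*(k - 1)*(k + 2)*(k - 1)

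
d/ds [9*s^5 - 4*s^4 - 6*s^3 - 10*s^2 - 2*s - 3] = 45*s^4 - 16*s^3 - 18*s^2 - 20*s - 2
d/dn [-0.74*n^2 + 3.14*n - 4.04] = 3.14 - 1.48*n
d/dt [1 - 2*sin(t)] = -2*cos(t)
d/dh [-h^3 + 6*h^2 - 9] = 3*h*(4 - h)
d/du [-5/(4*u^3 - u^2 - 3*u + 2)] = 5*(12*u^2 - 2*u - 3)/(4*u^3 - u^2 - 3*u + 2)^2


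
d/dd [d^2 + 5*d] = 2*d + 5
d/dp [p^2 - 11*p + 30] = 2*p - 11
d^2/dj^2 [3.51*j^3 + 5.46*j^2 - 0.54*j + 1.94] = 21.06*j + 10.92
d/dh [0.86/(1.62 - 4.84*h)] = 4.1624/(4.84*h - 1.62)^2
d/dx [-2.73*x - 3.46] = -2.73000000000000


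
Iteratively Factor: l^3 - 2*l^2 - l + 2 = (l + 1)*(l^2 - 3*l + 2) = (l - 1)*(l + 1)*(l - 2)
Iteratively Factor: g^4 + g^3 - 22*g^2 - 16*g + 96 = (g + 4)*(g^3 - 3*g^2 - 10*g + 24) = (g - 2)*(g + 4)*(g^2 - g - 12) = (g - 2)*(g + 3)*(g + 4)*(g - 4)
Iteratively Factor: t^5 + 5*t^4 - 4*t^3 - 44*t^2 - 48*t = (t + 2)*(t^4 + 3*t^3 - 10*t^2 - 24*t) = (t + 2)^2*(t^3 + t^2 - 12*t) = (t + 2)^2*(t + 4)*(t^2 - 3*t) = (t - 3)*(t + 2)^2*(t + 4)*(t)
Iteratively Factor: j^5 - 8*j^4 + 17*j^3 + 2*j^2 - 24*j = (j)*(j^4 - 8*j^3 + 17*j^2 + 2*j - 24) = j*(j - 4)*(j^3 - 4*j^2 + j + 6) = j*(j - 4)*(j + 1)*(j^2 - 5*j + 6) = j*(j - 4)*(j - 2)*(j + 1)*(j - 3)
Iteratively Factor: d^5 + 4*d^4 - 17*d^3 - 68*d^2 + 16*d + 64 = (d + 4)*(d^4 - 17*d^2 + 16) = (d - 1)*(d + 4)*(d^3 + d^2 - 16*d - 16) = (d - 4)*(d - 1)*(d + 4)*(d^2 + 5*d + 4) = (d - 4)*(d - 1)*(d + 4)^2*(d + 1)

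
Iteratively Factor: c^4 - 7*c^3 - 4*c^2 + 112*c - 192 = (c - 3)*(c^3 - 4*c^2 - 16*c + 64) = (c - 3)*(c + 4)*(c^2 - 8*c + 16) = (c - 4)*(c - 3)*(c + 4)*(c - 4)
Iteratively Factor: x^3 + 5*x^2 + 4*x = (x)*(x^2 + 5*x + 4) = x*(x + 4)*(x + 1)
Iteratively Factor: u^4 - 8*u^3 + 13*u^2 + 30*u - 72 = (u - 3)*(u^3 - 5*u^2 - 2*u + 24) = (u - 3)^2*(u^2 - 2*u - 8) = (u - 3)^2*(u + 2)*(u - 4)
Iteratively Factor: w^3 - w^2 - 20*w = (w + 4)*(w^2 - 5*w) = (w - 5)*(w + 4)*(w)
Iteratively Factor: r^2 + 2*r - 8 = (r - 2)*(r + 4)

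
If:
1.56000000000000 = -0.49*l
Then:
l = -3.18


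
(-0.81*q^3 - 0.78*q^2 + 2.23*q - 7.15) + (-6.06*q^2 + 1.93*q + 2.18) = -0.81*q^3 - 6.84*q^2 + 4.16*q - 4.97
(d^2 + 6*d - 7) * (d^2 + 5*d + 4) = d^4 + 11*d^3 + 27*d^2 - 11*d - 28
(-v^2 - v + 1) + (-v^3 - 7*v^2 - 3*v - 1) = -v^3 - 8*v^2 - 4*v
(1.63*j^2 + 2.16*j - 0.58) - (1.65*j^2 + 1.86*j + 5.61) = -0.02*j^2 + 0.3*j - 6.19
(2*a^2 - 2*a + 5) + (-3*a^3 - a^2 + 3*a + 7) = -3*a^3 + a^2 + a + 12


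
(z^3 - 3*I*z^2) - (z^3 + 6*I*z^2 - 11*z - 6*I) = -9*I*z^2 + 11*z + 6*I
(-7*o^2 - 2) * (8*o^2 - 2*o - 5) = -56*o^4 + 14*o^3 + 19*o^2 + 4*o + 10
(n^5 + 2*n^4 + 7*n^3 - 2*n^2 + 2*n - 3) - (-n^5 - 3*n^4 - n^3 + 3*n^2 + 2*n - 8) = 2*n^5 + 5*n^4 + 8*n^3 - 5*n^2 + 5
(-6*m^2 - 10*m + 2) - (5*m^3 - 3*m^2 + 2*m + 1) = -5*m^3 - 3*m^2 - 12*m + 1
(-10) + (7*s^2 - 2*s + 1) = 7*s^2 - 2*s - 9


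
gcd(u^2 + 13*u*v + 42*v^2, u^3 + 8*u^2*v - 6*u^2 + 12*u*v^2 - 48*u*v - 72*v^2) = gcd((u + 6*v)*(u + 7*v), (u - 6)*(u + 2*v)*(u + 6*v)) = u + 6*v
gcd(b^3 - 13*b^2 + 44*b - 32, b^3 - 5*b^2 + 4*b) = b^2 - 5*b + 4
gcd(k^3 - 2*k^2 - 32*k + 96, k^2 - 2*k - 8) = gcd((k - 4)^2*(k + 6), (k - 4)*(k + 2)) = k - 4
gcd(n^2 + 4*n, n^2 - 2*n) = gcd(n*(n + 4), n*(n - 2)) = n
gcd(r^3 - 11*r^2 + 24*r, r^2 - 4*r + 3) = r - 3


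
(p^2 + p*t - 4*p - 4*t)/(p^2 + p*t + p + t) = (p - 4)/(p + 1)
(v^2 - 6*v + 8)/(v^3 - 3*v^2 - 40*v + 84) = (v - 4)/(v^2 - v - 42)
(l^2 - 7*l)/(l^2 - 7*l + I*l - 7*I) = l/(l + I)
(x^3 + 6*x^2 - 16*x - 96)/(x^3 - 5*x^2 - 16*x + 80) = (x + 6)/(x - 5)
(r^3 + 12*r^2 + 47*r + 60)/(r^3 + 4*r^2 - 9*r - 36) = (r + 5)/(r - 3)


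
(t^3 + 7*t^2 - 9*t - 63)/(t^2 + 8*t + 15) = (t^2 + 4*t - 21)/(t + 5)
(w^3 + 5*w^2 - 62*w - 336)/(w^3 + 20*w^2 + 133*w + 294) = (w - 8)/(w + 7)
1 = 1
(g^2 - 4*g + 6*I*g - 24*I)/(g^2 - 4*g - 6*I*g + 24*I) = (g + 6*I)/(g - 6*I)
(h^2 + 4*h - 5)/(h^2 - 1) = (h + 5)/(h + 1)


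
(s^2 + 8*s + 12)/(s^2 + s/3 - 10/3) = 3*(s + 6)/(3*s - 5)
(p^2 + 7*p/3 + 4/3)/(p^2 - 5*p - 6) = (p + 4/3)/(p - 6)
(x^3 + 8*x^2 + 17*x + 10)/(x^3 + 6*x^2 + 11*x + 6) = (x + 5)/(x + 3)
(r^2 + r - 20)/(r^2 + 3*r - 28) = (r + 5)/(r + 7)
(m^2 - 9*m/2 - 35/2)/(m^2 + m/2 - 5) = (m - 7)/(m - 2)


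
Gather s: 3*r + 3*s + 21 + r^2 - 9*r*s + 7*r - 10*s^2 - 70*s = r^2 + 10*r - 10*s^2 + s*(-9*r - 67) + 21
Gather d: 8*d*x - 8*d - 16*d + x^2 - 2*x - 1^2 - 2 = d*(8*x - 24) + x^2 - 2*x - 3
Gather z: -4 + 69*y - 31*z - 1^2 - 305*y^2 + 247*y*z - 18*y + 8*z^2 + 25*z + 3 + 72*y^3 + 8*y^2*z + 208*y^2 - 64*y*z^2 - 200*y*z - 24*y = 72*y^3 - 97*y^2 + 27*y + z^2*(8 - 64*y) + z*(8*y^2 + 47*y - 6) - 2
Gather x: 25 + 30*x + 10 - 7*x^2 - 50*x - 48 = -7*x^2 - 20*x - 13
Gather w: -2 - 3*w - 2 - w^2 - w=-w^2 - 4*w - 4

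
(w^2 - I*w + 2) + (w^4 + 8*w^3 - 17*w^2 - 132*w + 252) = w^4 + 8*w^3 - 16*w^2 - 132*w - I*w + 254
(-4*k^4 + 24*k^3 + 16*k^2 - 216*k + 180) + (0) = -4*k^4 + 24*k^3 + 16*k^2 - 216*k + 180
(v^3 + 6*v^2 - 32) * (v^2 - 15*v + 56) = v^5 - 9*v^4 - 34*v^3 + 304*v^2 + 480*v - 1792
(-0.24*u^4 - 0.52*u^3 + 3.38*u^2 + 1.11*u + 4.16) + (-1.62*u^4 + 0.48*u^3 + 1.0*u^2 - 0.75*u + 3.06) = -1.86*u^4 - 0.04*u^3 + 4.38*u^2 + 0.36*u + 7.22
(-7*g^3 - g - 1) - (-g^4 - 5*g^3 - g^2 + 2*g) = g^4 - 2*g^3 + g^2 - 3*g - 1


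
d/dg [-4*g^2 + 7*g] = 7 - 8*g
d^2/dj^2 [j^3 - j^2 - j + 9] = 6*j - 2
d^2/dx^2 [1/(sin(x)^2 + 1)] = 2*(-2*sin(x)^4 + 5*sin(x)^2 - 1)/(sin(x)^2 + 1)^3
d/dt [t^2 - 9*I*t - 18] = 2*t - 9*I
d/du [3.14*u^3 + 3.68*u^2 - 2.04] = u*(9.42*u + 7.36)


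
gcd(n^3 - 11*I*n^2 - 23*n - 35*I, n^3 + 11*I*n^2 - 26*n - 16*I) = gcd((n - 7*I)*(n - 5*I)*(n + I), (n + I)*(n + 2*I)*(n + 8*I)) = n + I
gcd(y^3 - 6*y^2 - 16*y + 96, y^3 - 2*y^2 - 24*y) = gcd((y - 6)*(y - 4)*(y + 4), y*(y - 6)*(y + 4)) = y^2 - 2*y - 24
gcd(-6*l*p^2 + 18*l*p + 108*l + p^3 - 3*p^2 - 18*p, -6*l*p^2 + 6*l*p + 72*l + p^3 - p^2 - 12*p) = -6*l*p - 18*l + p^2 + 3*p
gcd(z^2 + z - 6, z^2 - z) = 1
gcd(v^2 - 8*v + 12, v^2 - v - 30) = v - 6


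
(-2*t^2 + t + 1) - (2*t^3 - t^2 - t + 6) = -2*t^3 - t^2 + 2*t - 5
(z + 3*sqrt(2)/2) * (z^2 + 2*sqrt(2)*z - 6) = z^3 + 7*sqrt(2)*z^2/2 - 9*sqrt(2)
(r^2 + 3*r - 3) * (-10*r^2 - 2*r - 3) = -10*r^4 - 32*r^3 + 21*r^2 - 3*r + 9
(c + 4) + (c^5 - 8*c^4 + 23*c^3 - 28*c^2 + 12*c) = c^5 - 8*c^4 + 23*c^3 - 28*c^2 + 13*c + 4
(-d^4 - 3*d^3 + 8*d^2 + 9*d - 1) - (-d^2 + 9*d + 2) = -d^4 - 3*d^3 + 9*d^2 - 3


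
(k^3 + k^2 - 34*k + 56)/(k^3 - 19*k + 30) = (k^2 + 3*k - 28)/(k^2 + 2*k - 15)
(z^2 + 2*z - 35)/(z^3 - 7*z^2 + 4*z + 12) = (z^2 + 2*z - 35)/(z^3 - 7*z^2 + 4*z + 12)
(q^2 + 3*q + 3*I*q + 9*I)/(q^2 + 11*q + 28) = (q^2 + 3*q*(1 + I) + 9*I)/(q^2 + 11*q + 28)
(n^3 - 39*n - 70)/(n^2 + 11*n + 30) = (n^2 - 5*n - 14)/(n + 6)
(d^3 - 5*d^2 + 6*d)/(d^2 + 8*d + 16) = d*(d^2 - 5*d + 6)/(d^2 + 8*d + 16)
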